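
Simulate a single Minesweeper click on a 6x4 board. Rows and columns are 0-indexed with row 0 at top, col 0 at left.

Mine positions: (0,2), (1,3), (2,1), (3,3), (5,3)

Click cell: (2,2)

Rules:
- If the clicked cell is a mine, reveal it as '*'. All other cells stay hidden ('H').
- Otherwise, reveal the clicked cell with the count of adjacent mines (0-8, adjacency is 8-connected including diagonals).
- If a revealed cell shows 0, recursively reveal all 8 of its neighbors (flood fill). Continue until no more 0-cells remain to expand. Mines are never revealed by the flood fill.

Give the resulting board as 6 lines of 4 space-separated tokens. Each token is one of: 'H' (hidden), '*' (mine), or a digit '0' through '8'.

H H H H
H H H H
H H 3 H
H H H H
H H H H
H H H H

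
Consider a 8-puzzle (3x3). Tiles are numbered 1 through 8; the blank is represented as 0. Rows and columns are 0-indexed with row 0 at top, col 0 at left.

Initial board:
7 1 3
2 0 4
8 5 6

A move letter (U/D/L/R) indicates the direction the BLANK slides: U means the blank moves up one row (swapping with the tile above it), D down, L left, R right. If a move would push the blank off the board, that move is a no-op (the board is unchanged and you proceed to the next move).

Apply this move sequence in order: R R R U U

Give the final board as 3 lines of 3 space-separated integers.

Answer: 7 1 0
2 4 3
8 5 6

Derivation:
After move 1 (R):
7 1 3
2 4 0
8 5 6

After move 2 (R):
7 1 3
2 4 0
8 5 6

After move 3 (R):
7 1 3
2 4 0
8 5 6

After move 4 (U):
7 1 0
2 4 3
8 5 6

After move 5 (U):
7 1 0
2 4 3
8 5 6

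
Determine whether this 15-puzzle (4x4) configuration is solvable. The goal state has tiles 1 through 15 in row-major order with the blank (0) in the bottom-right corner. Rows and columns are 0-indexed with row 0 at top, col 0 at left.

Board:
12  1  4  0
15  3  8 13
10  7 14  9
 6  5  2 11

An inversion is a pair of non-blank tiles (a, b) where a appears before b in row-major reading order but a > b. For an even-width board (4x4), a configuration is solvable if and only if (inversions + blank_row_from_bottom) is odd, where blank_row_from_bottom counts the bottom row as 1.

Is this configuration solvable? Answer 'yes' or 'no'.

Inversions: 55
Blank is in row 0 (0-indexed from top), which is row 4 counting from the bottom (bottom = 1).
55 + 4 = 59, which is odd, so the puzzle is solvable.

Answer: yes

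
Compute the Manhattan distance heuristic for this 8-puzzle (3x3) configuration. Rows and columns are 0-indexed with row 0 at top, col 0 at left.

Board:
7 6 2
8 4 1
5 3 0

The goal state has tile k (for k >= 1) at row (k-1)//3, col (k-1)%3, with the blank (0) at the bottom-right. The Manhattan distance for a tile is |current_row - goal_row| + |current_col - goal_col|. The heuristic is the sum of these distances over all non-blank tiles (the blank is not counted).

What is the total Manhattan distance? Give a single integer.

Answer: 16

Derivation:
Tile 7: at (0,0), goal (2,0), distance |0-2|+|0-0| = 2
Tile 6: at (0,1), goal (1,2), distance |0-1|+|1-2| = 2
Tile 2: at (0,2), goal (0,1), distance |0-0|+|2-1| = 1
Tile 8: at (1,0), goal (2,1), distance |1-2|+|0-1| = 2
Tile 4: at (1,1), goal (1,0), distance |1-1|+|1-0| = 1
Tile 1: at (1,2), goal (0,0), distance |1-0|+|2-0| = 3
Tile 5: at (2,0), goal (1,1), distance |2-1|+|0-1| = 2
Tile 3: at (2,1), goal (0,2), distance |2-0|+|1-2| = 3
Sum: 2 + 2 + 1 + 2 + 1 + 3 + 2 + 3 = 16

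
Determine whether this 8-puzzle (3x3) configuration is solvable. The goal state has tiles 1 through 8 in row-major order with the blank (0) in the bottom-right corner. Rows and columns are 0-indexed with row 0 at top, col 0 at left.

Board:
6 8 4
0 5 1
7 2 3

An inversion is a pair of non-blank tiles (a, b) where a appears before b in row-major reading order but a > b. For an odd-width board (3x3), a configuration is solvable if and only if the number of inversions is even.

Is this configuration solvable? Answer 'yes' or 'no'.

Inversions (pairs i<j in row-major order where tile[i] > tile[j] > 0): 19
19 is odd, so the puzzle is not solvable.

Answer: no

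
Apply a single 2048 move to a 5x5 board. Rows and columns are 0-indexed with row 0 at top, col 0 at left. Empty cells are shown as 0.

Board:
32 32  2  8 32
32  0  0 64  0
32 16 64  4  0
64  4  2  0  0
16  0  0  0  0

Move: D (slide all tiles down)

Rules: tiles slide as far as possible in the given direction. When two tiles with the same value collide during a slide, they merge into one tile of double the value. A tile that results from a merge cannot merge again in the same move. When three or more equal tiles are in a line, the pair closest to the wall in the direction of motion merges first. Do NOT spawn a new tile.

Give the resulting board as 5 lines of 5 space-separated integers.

Answer:  0  0  0  0  0
32  0  0  0  0
64 32  2  8  0
64 16 64 64  0
16  4  2  4 32

Derivation:
Slide down:
col 0: [32, 32, 32, 64, 16] -> [0, 32, 64, 64, 16]
col 1: [32, 0, 16, 4, 0] -> [0, 0, 32, 16, 4]
col 2: [2, 0, 64, 2, 0] -> [0, 0, 2, 64, 2]
col 3: [8, 64, 4, 0, 0] -> [0, 0, 8, 64, 4]
col 4: [32, 0, 0, 0, 0] -> [0, 0, 0, 0, 32]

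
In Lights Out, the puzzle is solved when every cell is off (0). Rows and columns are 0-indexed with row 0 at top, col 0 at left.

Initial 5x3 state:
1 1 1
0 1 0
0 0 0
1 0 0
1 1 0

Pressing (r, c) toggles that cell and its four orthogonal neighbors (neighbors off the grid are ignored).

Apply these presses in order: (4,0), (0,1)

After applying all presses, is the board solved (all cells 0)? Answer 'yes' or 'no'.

Answer: yes

Derivation:
After press 1 at (4,0):
1 1 1
0 1 0
0 0 0
0 0 0
0 0 0

After press 2 at (0,1):
0 0 0
0 0 0
0 0 0
0 0 0
0 0 0

Lights still on: 0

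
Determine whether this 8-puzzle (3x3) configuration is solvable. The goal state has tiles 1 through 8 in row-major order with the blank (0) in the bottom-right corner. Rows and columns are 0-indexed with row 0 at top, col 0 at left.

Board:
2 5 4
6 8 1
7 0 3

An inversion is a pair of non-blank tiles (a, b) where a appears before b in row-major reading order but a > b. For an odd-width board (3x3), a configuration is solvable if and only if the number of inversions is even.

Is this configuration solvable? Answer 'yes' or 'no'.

Answer: yes

Derivation:
Inversions (pairs i<j in row-major order where tile[i] > tile[j] > 0): 12
12 is even, so the puzzle is solvable.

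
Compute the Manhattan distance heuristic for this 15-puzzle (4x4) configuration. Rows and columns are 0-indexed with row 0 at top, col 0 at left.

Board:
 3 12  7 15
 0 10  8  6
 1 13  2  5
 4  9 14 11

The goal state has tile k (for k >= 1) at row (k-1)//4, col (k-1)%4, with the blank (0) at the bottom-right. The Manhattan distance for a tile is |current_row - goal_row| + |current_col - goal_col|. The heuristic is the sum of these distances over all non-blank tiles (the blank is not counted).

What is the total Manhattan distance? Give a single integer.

Tile 3: (0,0)->(0,2) = 2
Tile 12: (0,1)->(2,3) = 4
Tile 7: (0,2)->(1,2) = 1
Tile 15: (0,3)->(3,2) = 4
Tile 10: (1,1)->(2,1) = 1
Tile 8: (1,2)->(1,3) = 1
Tile 6: (1,3)->(1,1) = 2
Tile 1: (2,0)->(0,0) = 2
Tile 13: (2,1)->(3,0) = 2
Tile 2: (2,2)->(0,1) = 3
Tile 5: (2,3)->(1,0) = 4
Tile 4: (3,0)->(0,3) = 6
Tile 9: (3,1)->(2,0) = 2
Tile 14: (3,2)->(3,1) = 1
Tile 11: (3,3)->(2,2) = 2
Sum: 2 + 4 + 1 + 4 + 1 + 1 + 2 + 2 + 2 + 3 + 4 + 6 + 2 + 1 + 2 = 37

Answer: 37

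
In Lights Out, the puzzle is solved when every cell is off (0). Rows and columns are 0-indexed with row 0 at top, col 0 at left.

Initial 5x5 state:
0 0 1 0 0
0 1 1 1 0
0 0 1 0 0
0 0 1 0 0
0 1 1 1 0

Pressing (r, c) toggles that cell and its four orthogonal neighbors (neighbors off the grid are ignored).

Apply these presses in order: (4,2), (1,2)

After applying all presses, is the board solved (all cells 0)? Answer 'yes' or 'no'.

Answer: yes

Derivation:
After press 1 at (4,2):
0 0 1 0 0
0 1 1 1 0
0 0 1 0 0
0 0 0 0 0
0 0 0 0 0

After press 2 at (1,2):
0 0 0 0 0
0 0 0 0 0
0 0 0 0 0
0 0 0 0 0
0 0 0 0 0

Lights still on: 0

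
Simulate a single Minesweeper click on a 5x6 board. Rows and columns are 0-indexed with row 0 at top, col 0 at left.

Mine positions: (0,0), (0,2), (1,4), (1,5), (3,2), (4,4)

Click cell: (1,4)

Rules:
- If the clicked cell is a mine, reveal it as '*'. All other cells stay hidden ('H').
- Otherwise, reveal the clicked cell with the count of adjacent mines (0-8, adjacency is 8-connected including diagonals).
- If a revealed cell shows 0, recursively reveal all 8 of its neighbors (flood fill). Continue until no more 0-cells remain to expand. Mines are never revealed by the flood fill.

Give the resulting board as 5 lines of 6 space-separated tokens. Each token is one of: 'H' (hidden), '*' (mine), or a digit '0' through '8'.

H H H H H H
H H H H * H
H H H H H H
H H H H H H
H H H H H H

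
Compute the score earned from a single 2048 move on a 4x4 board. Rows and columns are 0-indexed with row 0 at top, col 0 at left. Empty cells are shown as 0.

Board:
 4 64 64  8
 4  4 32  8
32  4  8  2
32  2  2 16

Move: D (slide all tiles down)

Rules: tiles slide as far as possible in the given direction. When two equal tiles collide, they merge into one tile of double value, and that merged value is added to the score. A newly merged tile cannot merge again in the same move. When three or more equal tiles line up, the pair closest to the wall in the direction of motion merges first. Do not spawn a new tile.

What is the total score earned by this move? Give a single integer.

Answer: 96

Derivation:
Slide down:
col 0: [4, 4, 32, 32] -> [0, 0, 8, 64]  score +72 (running 72)
col 1: [64, 4, 4, 2] -> [0, 64, 8, 2]  score +8 (running 80)
col 2: [64, 32, 8, 2] -> [64, 32, 8, 2]  score +0 (running 80)
col 3: [8, 8, 2, 16] -> [0, 16, 2, 16]  score +16 (running 96)
Board after move:
 0  0 64  0
 0 64 32 16
 8  8  8  2
64  2  2 16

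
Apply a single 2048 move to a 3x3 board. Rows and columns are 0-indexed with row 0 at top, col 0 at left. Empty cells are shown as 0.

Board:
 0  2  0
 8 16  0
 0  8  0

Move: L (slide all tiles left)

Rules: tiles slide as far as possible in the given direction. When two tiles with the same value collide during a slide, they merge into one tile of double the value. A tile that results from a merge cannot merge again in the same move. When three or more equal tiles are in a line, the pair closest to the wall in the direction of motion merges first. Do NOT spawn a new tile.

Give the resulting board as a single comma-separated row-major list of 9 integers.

Answer: 2, 0, 0, 8, 16, 0, 8, 0, 0

Derivation:
Slide left:
row 0: [0, 2, 0] -> [2, 0, 0]
row 1: [8, 16, 0] -> [8, 16, 0]
row 2: [0, 8, 0] -> [8, 0, 0]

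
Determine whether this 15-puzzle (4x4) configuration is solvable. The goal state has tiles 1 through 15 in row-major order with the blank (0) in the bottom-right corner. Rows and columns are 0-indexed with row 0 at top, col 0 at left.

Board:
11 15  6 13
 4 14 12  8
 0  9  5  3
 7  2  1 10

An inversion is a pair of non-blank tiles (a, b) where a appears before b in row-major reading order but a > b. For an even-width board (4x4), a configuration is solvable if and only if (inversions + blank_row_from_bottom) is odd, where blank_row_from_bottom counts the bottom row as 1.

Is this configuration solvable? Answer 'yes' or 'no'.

Inversions: 76
Blank is in row 2 (0-indexed from top), which is row 2 counting from the bottom (bottom = 1).
76 + 2 = 78, which is even, so the puzzle is not solvable.

Answer: no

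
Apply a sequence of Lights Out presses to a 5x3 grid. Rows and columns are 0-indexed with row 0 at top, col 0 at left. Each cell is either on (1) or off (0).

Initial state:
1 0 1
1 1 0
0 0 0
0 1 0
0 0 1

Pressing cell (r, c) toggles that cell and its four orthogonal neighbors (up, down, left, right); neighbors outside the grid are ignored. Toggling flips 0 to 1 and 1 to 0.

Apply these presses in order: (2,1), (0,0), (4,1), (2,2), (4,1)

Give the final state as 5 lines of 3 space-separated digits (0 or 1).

After press 1 at (2,1):
1 0 1
1 0 0
1 1 1
0 0 0
0 0 1

After press 2 at (0,0):
0 1 1
0 0 0
1 1 1
0 0 0
0 0 1

After press 3 at (4,1):
0 1 1
0 0 0
1 1 1
0 1 0
1 1 0

After press 4 at (2,2):
0 1 1
0 0 1
1 0 0
0 1 1
1 1 0

After press 5 at (4,1):
0 1 1
0 0 1
1 0 0
0 0 1
0 0 1

Answer: 0 1 1
0 0 1
1 0 0
0 0 1
0 0 1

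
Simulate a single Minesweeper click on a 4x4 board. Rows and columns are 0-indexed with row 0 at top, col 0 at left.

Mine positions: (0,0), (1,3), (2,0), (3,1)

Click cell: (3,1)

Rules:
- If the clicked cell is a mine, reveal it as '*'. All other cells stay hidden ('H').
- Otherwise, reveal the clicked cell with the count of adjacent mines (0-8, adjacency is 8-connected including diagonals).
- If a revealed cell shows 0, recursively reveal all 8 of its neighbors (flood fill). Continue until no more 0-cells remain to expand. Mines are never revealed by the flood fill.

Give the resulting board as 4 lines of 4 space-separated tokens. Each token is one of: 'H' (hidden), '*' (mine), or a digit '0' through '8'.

H H H H
H H H H
H H H H
H * H H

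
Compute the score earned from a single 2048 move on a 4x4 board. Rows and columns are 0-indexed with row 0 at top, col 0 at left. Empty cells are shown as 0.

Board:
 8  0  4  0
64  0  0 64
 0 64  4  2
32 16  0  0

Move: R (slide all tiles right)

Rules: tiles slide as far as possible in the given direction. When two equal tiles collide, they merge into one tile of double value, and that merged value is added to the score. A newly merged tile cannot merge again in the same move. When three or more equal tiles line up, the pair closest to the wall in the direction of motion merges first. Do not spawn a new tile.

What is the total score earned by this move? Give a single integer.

Answer: 128

Derivation:
Slide right:
row 0: [8, 0, 4, 0] -> [0, 0, 8, 4]  score +0 (running 0)
row 1: [64, 0, 0, 64] -> [0, 0, 0, 128]  score +128 (running 128)
row 2: [0, 64, 4, 2] -> [0, 64, 4, 2]  score +0 (running 128)
row 3: [32, 16, 0, 0] -> [0, 0, 32, 16]  score +0 (running 128)
Board after move:
  0   0   8   4
  0   0   0 128
  0  64   4   2
  0   0  32  16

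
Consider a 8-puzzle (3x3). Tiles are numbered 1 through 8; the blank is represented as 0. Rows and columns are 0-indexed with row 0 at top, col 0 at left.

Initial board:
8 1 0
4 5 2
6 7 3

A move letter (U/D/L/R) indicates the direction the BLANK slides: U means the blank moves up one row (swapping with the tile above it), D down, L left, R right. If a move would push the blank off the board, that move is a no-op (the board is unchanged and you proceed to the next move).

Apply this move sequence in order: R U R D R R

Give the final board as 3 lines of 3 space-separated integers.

After move 1 (R):
8 1 0
4 5 2
6 7 3

After move 2 (U):
8 1 0
4 5 2
6 7 3

After move 3 (R):
8 1 0
4 5 2
6 7 3

After move 4 (D):
8 1 2
4 5 0
6 7 3

After move 5 (R):
8 1 2
4 5 0
6 7 3

After move 6 (R):
8 1 2
4 5 0
6 7 3

Answer: 8 1 2
4 5 0
6 7 3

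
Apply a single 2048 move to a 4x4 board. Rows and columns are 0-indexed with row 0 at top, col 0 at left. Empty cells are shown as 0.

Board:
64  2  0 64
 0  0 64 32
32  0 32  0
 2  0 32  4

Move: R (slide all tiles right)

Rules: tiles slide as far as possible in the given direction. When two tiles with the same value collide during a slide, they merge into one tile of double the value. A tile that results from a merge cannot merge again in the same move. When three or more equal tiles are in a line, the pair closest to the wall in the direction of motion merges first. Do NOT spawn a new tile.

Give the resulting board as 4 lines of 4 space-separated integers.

Slide right:
row 0: [64, 2, 0, 64] -> [0, 64, 2, 64]
row 1: [0, 0, 64, 32] -> [0, 0, 64, 32]
row 2: [32, 0, 32, 0] -> [0, 0, 0, 64]
row 3: [2, 0, 32, 4] -> [0, 2, 32, 4]

Answer:  0 64  2 64
 0  0 64 32
 0  0  0 64
 0  2 32  4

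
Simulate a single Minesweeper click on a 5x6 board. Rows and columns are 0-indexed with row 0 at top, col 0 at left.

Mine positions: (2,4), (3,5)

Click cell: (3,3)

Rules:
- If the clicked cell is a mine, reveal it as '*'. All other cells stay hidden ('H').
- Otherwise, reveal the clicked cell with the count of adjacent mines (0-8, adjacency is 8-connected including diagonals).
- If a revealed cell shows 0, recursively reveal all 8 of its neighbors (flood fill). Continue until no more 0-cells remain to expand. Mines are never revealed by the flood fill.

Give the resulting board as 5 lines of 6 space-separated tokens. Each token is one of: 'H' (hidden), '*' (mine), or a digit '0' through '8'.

H H H H H H
H H H H H H
H H H H H H
H H H 1 H H
H H H H H H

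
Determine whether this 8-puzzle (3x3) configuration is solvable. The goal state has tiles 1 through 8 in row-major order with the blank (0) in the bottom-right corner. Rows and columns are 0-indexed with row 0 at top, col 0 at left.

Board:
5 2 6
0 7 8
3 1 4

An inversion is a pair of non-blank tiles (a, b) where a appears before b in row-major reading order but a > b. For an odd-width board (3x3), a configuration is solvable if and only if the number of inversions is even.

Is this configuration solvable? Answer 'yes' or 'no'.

Inversions (pairs i<j in row-major order where tile[i] > tile[j] > 0): 15
15 is odd, so the puzzle is not solvable.

Answer: no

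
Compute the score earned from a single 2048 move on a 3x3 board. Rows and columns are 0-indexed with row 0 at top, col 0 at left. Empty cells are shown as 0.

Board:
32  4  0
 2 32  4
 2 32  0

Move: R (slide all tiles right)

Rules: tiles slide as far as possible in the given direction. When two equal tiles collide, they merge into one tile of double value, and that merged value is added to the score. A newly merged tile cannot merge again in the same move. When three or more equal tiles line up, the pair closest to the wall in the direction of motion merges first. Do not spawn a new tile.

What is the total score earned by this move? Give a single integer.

Answer: 0

Derivation:
Slide right:
row 0: [32, 4, 0] -> [0, 32, 4]  score +0 (running 0)
row 1: [2, 32, 4] -> [2, 32, 4]  score +0 (running 0)
row 2: [2, 32, 0] -> [0, 2, 32]  score +0 (running 0)
Board after move:
 0 32  4
 2 32  4
 0  2 32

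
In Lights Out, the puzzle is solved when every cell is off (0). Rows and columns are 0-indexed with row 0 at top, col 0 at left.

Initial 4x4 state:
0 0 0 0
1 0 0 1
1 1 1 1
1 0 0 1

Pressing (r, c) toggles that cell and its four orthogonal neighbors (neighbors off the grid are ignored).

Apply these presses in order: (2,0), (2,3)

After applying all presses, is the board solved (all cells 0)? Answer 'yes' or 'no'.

Answer: yes

Derivation:
After press 1 at (2,0):
0 0 0 0
0 0 0 1
0 0 1 1
0 0 0 1

After press 2 at (2,3):
0 0 0 0
0 0 0 0
0 0 0 0
0 0 0 0

Lights still on: 0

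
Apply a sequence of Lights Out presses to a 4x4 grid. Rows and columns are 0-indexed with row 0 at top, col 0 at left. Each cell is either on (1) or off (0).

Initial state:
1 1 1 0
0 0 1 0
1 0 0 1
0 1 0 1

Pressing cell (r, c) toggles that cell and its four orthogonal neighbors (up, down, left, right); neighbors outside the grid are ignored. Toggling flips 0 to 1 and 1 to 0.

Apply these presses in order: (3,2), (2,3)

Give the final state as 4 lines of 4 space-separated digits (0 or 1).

Answer: 1 1 1 0
0 0 1 1
1 0 0 0
0 0 1 1

Derivation:
After press 1 at (3,2):
1 1 1 0
0 0 1 0
1 0 1 1
0 0 1 0

After press 2 at (2,3):
1 1 1 0
0 0 1 1
1 0 0 0
0 0 1 1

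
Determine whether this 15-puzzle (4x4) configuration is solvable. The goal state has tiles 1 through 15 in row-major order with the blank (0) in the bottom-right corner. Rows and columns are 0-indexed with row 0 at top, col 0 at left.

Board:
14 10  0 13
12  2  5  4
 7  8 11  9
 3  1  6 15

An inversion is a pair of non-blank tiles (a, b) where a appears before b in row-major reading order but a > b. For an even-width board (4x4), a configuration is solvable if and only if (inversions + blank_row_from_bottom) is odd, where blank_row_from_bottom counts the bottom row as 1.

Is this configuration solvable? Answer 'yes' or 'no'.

Inversions: 63
Blank is in row 0 (0-indexed from top), which is row 4 counting from the bottom (bottom = 1).
63 + 4 = 67, which is odd, so the puzzle is solvable.

Answer: yes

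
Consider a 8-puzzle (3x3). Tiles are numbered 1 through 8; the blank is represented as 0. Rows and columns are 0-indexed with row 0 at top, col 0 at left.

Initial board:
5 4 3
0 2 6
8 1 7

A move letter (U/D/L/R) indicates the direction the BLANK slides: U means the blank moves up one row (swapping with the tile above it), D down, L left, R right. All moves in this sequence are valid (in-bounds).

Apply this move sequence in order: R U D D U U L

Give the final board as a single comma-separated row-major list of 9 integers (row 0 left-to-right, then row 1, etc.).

Answer: 0, 5, 3, 2, 4, 6, 8, 1, 7

Derivation:
After move 1 (R):
5 4 3
2 0 6
8 1 7

After move 2 (U):
5 0 3
2 4 6
8 1 7

After move 3 (D):
5 4 3
2 0 6
8 1 7

After move 4 (D):
5 4 3
2 1 6
8 0 7

After move 5 (U):
5 4 3
2 0 6
8 1 7

After move 6 (U):
5 0 3
2 4 6
8 1 7

After move 7 (L):
0 5 3
2 4 6
8 1 7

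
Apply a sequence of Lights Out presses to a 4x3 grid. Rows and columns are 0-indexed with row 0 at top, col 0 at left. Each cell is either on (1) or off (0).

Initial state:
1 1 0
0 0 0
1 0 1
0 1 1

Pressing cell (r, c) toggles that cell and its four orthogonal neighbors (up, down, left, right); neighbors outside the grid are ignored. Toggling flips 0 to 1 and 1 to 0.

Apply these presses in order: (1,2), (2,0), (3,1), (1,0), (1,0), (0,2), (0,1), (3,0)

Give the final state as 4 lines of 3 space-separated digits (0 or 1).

After press 1 at (1,2):
1 1 1
0 1 1
1 0 0
0 1 1

After press 2 at (2,0):
1 1 1
1 1 1
0 1 0
1 1 1

After press 3 at (3,1):
1 1 1
1 1 1
0 0 0
0 0 0

After press 4 at (1,0):
0 1 1
0 0 1
1 0 0
0 0 0

After press 5 at (1,0):
1 1 1
1 1 1
0 0 0
0 0 0

After press 6 at (0,2):
1 0 0
1 1 0
0 0 0
0 0 0

After press 7 at (0,1):
0 1 1
1 0 0
0 0 0
0 0 0

After press 8 at (3,0):
0 1 1
1 0 0
1 0 0
1 1 0

Answer: 0 1 1
1 0 0
1 0 0
1 1 0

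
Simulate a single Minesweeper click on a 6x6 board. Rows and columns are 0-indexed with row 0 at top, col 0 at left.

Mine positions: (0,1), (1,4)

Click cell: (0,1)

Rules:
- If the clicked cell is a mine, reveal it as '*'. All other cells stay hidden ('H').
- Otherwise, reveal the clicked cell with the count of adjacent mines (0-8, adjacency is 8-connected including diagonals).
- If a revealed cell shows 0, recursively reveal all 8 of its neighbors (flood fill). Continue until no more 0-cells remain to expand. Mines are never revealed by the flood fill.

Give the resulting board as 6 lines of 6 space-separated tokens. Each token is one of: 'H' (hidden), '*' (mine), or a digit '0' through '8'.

H * H H H H
H H H H H H
H H H H H H
H H H H H H
H H H H H H
H H H H H H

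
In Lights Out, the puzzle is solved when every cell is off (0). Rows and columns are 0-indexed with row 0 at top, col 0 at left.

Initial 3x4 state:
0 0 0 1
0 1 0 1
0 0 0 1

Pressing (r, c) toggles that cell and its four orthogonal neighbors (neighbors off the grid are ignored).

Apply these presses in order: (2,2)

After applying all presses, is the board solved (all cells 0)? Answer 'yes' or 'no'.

After press 1 at (2,2):
0 0 0 1
0 1 1 1
0 1 1 0

Lights still on: 6

Answer: no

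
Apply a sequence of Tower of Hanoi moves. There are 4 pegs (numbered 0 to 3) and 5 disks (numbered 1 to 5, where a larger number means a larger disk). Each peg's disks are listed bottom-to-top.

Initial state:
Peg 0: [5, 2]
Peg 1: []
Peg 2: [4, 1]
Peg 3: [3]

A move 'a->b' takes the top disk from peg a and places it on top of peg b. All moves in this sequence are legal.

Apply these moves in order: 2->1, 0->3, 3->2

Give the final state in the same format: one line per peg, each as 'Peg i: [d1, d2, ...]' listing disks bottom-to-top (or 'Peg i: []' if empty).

Answer: Peg 0: [5]
Peg 1: [1]
Peg 2: [4, 2]
Peg 3: [3]

Derivation:
After move 1 (2->1):
Peg 0: [5, 2]
Peg 1: [1]
Peg 2: [4]
Peg 3: [3]

After move 2 (0->3):
Peg 0: [5]
Peg 1: [1]
Peg 2: [4]
Peg 3: [3, 2]

After move 3 (3->2):
Peg 0: [5]
Peg 1: [1]
Peg 2: [4, 2]
Peg 3: [3]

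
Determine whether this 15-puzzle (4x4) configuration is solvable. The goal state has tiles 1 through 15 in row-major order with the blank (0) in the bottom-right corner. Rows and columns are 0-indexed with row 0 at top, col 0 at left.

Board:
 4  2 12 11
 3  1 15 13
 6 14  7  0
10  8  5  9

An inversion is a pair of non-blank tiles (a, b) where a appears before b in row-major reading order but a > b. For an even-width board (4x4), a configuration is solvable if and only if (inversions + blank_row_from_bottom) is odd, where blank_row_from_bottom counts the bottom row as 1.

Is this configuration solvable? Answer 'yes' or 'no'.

Inversions: 47
Blank is in row 2 (0-indexed from top), which is row 2 counting from the bottom (bottom = 1).
47 + 2 = 49, which is odd, so the puzzle is solvable.

Answer: yes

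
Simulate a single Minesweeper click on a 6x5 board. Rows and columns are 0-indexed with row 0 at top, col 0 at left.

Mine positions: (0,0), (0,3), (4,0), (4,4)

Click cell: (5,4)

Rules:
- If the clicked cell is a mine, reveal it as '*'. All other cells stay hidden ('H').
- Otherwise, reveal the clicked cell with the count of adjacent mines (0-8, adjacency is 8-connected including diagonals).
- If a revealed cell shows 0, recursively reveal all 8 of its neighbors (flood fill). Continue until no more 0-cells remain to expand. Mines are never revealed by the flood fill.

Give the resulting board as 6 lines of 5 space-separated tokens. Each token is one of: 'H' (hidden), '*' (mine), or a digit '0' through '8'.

H H H H H
H H H H H
H H H H H
H H H H H
H H H H H
H H H H 1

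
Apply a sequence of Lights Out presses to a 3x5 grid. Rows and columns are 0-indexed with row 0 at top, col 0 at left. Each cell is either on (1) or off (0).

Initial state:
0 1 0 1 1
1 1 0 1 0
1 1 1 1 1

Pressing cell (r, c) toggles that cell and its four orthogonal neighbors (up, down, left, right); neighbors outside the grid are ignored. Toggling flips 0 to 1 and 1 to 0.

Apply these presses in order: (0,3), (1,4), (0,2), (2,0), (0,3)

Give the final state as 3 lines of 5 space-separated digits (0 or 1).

Answer: 0 0 1 0 0
0 1 1 0 1
0 0 1 1 0

Derivation:
After press 1 at (0,3):
0 1 1 0 0
1 1 0 0 0
1 1 1 1 1

After press 2 at (1,4):
0 1 1 0 1
1 1 0 1 1
1 1 1 1 0

After press 3 at (0,2):
0 0 0 1 1
1 1 1 1 1
1 1 1 1 0

After press 4 at (2,0):
0 0 0 1 1
0 1 1 1 1
0 0 1 1 0

After press 5 at (0,3):
0 0 1 0 0
0 1 1 0 1
0 0 1 1 0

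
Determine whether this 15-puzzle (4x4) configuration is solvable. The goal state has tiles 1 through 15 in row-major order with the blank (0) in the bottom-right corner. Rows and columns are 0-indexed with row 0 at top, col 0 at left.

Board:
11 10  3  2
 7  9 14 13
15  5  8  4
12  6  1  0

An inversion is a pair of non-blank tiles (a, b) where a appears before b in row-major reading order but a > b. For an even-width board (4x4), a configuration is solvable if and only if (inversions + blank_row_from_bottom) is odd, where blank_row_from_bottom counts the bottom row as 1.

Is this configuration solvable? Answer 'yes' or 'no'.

Inversions: 59
Blank is in row 3 (0-indexed from top), which is row 1 counting from the bottom (bottom = 1).
59 + 1 = 60, which is even, so the puzzle is not solvable.

Answer: no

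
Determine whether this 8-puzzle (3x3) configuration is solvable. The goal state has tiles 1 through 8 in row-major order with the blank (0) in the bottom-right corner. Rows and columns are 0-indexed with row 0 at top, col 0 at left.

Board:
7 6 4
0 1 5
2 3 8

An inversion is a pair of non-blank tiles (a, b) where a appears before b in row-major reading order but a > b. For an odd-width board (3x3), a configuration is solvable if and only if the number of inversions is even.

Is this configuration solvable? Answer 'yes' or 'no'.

Inversions (pairs i<j in row-major order where tile[i] > tile[j] > 0): 16
16 is even, so the puzzle is solvable.

Answer: yes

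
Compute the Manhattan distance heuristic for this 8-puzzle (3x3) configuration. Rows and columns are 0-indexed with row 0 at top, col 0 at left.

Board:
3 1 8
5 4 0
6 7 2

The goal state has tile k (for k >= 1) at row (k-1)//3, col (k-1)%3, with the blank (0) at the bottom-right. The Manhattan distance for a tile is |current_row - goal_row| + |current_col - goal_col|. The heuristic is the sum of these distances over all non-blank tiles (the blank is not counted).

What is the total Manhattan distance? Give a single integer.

Answer: 15

Derivation:
Tile 3: at (0,0), goal (0,2), distance |0-0|+|0-2| = 2
Tile 1: at (0,1), goal (0,0), distance |0-0|+|1-0| = 1
Tile 8: at (0,2), goal (2,1), distance |0-2|+|2-1| = 3
Tile 5: at (1,0), goal (1,1), distance |1-1|+|0-1| = 1
Tile 4: at (1,1), goal (1,0), distance |1-1|+|1-0| = 1
Tile 6: at (2,0), goal (1,2), distance |2-1|+|0-2| = 3
Tile 7: at (2,1), goal (2,0), distance |2-2|+|1-0| = 1
Tile 2: at (2,2), goal (0,1), distance |2-0|+|2-1| = 3
Sum: 2 + 1 + 3 + 1 + 1 + 3 + 1 + 3 = 15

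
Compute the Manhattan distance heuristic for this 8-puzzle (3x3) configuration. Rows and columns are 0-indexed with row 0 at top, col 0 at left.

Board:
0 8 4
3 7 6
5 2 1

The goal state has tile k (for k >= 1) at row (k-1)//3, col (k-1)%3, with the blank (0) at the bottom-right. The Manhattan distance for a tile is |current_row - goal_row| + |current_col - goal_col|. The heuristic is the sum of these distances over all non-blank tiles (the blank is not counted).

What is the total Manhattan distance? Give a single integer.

Answer: 18

Derivation:
Tile 8: (0,1)->(2,1) = 2
Tile 4: (0,2)->(1,0) = 3
Tile 3: (1,0)->(0,2) = 3
Tile 7: (1,1)->(2,0) = 2
Tile 6: (1,2)->(1,2) = 0
Tile 5: (2,0)->(1,1) = 2
Tile 2: (2,1)->(0,1) = 2
Tile 1: (2,2)->(0,0) = 4
Sum: 2 + 3 + 3 + 2 + 0 + 2 + 2 + 4 = 18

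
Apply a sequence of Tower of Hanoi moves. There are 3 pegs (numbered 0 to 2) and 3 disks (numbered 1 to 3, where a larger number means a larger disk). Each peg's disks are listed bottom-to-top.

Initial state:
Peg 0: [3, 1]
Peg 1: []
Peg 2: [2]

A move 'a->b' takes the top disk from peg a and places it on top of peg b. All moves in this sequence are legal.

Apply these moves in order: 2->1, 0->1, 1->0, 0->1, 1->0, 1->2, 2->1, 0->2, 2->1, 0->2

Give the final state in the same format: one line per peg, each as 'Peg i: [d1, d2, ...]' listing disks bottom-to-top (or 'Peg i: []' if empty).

Answer: Peg 0: []
Peg 1: [2, 1]
Peg 2: [3]

Derivation:
After move 1 (2->1):
Peg 0: [3, 1]
Peg 1: [2]
Peg 2: []

After move 2 (0->1):
Peg 0: [3]
Peg 1: [2, 1]
Peg 2: []

After move 3 (1->0):
Peg 0: [3, 1]
Peg 1: [2]
Peg 2: []

After move 4 (0->1):
Peg 0: [3]
Peg 1: [2, 1]
Peg 2: []

After move 5 (1->0):
Peg 0: [3, 1]
Peg 1: [2]
Peg 2: []

After move 6 (1->2):
Peg 0: [3, 1]
Peg 1: []
Peg 2: [2]

After move 7 (2->1):
Peg 0: [3, 1]
Peg 1: [2]
Peg 2: []

After move 8 (0->2):
Peg 0: [3]
Peg 1: [2]
Peg 2: [1]

After move 9 (2->1):
Peg 0: [3]
Peg 1: [2, 1]
Peg 2: []

After move 10 (0->2):
Peg 0: []
Peg 1: [2, 1]
Peg 2: [3]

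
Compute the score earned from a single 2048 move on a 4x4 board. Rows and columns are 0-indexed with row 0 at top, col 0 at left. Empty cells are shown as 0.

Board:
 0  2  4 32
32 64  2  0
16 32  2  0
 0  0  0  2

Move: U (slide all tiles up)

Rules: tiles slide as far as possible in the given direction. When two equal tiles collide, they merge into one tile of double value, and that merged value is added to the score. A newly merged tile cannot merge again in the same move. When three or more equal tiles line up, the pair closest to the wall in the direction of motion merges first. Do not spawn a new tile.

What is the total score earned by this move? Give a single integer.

Answer: 4

Derivation:
Slide up:
col 0: [0, 32, 16, 0] -> [32, 16, 0, 0]  score +0 (running 0)
col 1: [2, 64, 32, 0] -> [2, 64, 32, 0]  score +0 (running 0)
col 2: [4, 2, 2, 0] -> [4, 4, 0, 0]  score +4 (running 4)
col 3: [32, 0, 0, 2] -> [32, 2, 0, 0]  score +0 (running 4)
Board after move:
32  2  4 32
16 64  4  2
 0 32  0  0
 0  0  0  0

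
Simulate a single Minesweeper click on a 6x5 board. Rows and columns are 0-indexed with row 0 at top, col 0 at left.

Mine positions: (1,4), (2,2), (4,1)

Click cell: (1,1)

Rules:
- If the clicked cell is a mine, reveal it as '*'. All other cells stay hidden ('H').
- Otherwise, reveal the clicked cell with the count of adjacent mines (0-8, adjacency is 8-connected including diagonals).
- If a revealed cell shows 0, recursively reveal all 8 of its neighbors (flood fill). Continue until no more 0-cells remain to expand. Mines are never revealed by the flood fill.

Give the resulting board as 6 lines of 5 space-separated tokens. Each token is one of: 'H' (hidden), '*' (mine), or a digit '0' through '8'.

H H H H H
H 1 H H H
H H H H H
H H H H H
H H H H H
H H H H H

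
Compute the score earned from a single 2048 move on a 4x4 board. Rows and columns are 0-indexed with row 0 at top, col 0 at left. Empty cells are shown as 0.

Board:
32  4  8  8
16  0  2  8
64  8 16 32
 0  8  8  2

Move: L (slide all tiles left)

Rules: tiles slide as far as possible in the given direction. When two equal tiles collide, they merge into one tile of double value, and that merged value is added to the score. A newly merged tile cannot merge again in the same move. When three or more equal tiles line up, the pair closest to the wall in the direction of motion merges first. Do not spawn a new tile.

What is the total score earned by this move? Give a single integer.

Slide left:
row 0: [32, 4, 8, 8] -> [32, 4, 16, 0]  score +16 (running 16)
row 1: [16, 0, 2, 8] -> [16, 2, 8, 0]  score +0 (running 16)
row 2: [64, 8, 16, 32] -> [64, 8, 16, 32]  score +0 (running 16)
row 3: [0, 8, 8, 2] -> [16, 2, 0, 0]  score +16 (running 32)
Board after move:
32  4 16  0
16  2  8  0
64  8 16 32
16  2  0  0

Answer: 32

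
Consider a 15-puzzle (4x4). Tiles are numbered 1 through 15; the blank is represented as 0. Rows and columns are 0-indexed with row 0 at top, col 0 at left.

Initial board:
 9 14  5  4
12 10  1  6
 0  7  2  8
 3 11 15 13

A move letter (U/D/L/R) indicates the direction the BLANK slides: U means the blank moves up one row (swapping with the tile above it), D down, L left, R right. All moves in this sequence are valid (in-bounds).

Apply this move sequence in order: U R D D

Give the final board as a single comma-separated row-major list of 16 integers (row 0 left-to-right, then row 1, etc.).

After move 1 (U):
 9 14  5  4
 0 10  1  6
12  7  2  8
 3 11 15 13

After move 2 (R):
 9 14  5  4
10  0  1  6
12  7  2  8
 3 11 15 13

After move 3 (D):
 9 14  5  4
10  7  1  6
12  0  2  8
 3 11 15 13

After move 4 (D):
 9 14  5  4
10  7  1  6
12 11  2  8
 3  0 15 13

Answer: 9, 14, 5, 4, 10, 7, 1, 6, 12, 11, 2, 8, 3, 0, 15, 13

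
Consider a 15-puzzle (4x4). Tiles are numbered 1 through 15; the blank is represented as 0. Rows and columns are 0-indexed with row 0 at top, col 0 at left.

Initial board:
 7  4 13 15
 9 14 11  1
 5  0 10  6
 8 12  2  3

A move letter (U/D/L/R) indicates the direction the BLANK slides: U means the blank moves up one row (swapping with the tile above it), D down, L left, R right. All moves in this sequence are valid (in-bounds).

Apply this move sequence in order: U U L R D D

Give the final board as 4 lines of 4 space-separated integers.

Answer:  7  4 13 15
 9 14 11  1
 5  0 10  6
 8 12  2  3

Derivation:
After move 1 (U):
 7  4 13 15
 9  0 11  1
 5 14 10  6
 8 12  2  3

After move 2 (U):
 7  0 13 15
 9  4 11  1
 5 14 10  6
 8 12  2  3

After move 3 (L):
 0  7 13 15
 9  4 11  1
 5 14 10  6
 8 12  2  3

After move 4 (R):
 7  0 13 15
 9  4 11  1
 5 14 10  6
 8 12  2  3

After move 5 (D):
 7  4 13 15
 9  0 11  1
 5 14 10  6
 8 12  2  3

After move 6 (D):
 7  4 13 15
 9 14 11  1
 5  0 10  6
 8 12  2  3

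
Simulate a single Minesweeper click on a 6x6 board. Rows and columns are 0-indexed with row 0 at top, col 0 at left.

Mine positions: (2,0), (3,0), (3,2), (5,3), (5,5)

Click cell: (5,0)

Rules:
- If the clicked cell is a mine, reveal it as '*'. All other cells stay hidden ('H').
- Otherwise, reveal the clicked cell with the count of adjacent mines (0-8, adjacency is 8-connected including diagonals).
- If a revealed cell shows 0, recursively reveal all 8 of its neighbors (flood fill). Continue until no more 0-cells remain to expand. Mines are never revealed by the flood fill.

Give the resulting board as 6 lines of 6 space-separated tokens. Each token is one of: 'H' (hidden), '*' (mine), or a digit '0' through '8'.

H H H H H H
H H H H H H
H H H H H H
H H H H H H
1 2 2 H H H
0 0 1 H H H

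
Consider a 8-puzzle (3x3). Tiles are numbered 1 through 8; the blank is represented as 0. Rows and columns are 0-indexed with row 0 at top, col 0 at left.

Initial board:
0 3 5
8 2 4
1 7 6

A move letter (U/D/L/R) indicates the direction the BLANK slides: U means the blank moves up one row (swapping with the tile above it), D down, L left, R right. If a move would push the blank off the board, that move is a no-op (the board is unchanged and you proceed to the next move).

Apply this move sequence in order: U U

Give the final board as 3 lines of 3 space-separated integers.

After move 1 (U):
0 3 5
8 2 4
1 7 6

After move 2 (U):
0 3 5
8 2 4
1 7 6

Answer: 0 3 5
8 2 4
1 7 6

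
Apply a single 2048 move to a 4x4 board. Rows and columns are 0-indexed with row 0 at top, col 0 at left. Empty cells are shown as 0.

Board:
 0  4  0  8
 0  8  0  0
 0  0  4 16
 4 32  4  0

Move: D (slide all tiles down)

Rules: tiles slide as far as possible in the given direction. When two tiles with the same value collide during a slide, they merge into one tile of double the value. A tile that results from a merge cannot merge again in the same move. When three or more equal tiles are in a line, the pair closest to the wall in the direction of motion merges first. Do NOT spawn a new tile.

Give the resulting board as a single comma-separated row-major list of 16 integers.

Answer: 0, 0, 0, 0, 0, 4, 0, 0, 0, 8, 0, 8, 4, 32, 8, 16

Derivation:
Slide down:
col 0: [0, 0, 0, 4] -> [0, 0, 0, 4]
col 1: [4, 8, 0, 32] -> [0, 4, 8, 32]
col 2: [0, 0, 4, 4] -> [0, 0, 0, 8]
col 3: [8, 0, 16, 0] -> [0, 0, 8, 16]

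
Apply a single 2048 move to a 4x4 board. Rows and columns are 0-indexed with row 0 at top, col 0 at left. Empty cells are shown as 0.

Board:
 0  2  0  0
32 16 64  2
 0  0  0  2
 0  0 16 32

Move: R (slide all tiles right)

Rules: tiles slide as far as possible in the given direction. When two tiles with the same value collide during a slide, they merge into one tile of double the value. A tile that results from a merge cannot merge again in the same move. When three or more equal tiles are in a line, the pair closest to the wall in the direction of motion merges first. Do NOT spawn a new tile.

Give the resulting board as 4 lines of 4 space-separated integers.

Slide right:
row 0: [0, 2, 0, 0] -> [0, 0, 0, 2]
row 1: [32, 16, 64, 2] -> [32, 16, 64, 2]
row 2: [0, 0, 0, 2] -> [0, 0, 0, 2]
row 3: [0, 0, 16, 32] -> [0, 0, 16, 32]

Answer:  0  0  0  2
32 16 64  2
 0  0  0  2
 0  0 16 32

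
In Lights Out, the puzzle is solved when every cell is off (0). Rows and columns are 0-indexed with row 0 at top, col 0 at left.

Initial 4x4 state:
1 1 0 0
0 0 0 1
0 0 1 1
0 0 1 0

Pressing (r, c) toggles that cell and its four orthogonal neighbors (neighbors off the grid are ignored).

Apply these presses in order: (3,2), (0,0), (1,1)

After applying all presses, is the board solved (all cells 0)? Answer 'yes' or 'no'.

After press 1 at (3,2):
1 1 0 0
0 0 0 1
0 0 0 1
0 1 0 1

After press 2 at (0,0):
0 0 0 0
1 0 0 1
0 0 0 1
0 1 0 1

After press 3 at (1,1):
0 1 0 0
0 1 1 1
0 1 0 1
0 1 0 1

Lights still on: 8

Answer: no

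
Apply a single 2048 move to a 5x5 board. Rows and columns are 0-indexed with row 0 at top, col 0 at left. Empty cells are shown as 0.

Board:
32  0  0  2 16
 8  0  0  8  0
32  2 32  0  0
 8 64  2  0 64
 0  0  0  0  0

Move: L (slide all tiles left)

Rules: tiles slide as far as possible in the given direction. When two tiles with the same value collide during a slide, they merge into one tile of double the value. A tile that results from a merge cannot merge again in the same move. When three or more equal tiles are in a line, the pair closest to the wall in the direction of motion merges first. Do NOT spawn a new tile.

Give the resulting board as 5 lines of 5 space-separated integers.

Answer: 32  2 16  0  0
16  0  0  0  0
32  2 32  0  0
 8 64  2 64  0
 0  0  0  0  0

Derivation:
Slide left:
row 0: [32, 0, 0, 2, 16] -> [32, 2, 16, 0, 0]
row 1: [8, 0, 0, 8, 0] -> [16, 0, 0, 0, 0]
row 2: [32, 2, 32, 0, 0] -> [32, 2, 32, 0, 0]
row 3: [8, 64, 2, 0, 64] -> [8, 64, 2, 64, 0]
row 4: [0, 0, 0, 0, 0] -> [0, 0, 0, 0, 0]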